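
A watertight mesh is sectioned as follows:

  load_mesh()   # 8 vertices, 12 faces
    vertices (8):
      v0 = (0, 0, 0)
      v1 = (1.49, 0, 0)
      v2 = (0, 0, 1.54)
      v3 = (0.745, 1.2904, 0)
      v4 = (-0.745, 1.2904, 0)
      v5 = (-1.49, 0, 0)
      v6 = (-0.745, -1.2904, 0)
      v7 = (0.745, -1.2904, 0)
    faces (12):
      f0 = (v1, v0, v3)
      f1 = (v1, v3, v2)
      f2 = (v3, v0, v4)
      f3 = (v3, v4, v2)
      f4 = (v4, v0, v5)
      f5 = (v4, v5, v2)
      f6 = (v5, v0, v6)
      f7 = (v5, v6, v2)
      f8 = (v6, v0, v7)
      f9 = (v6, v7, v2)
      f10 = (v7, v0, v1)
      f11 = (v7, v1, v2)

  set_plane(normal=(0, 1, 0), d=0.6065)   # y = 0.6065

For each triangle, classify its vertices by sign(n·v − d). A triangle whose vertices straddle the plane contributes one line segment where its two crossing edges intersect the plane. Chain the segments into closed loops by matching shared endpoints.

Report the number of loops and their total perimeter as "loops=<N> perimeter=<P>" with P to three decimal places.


Straddling triangles (6 of 12):
  (v1,v0,v3) [--+] → (0.350157, 0.6065, 0)–(1.13984, 0.6065, 0)  len=0.7897
  (v1,v3,v2) [-+-] → (1.13984, 0.6065, 0)–(0.350157, 0.6065, 0.816186)  len=1.1357
  (v3,v0,v4) [+-+] → (0.350157, 0.6065, 0)–(-0.350157, 0.6065, 0)  len=0.7003
  (v3,v4,v2) [++-] → (-0.350157, 0.6065, 0.816186)–(0.350157, 0.6065, 0.816186)  len=0.7003
  (v4,v0,v5) [+--] → (-0.350157, 0.6065, 0)–(-1.13984, 0.6065, 0)  len=0.7897
  (v4,v5,v2) [+--] → (-1.13984, 0.6065, 0)–(-0.350157, 0.6065, 0.816186)  len=1.1357

Chained into 1 loop(s):
  loop 1: 6 segments, perimeter = 5.2514
Total perimeter = 5.251

loops=1 perimeter=5.251


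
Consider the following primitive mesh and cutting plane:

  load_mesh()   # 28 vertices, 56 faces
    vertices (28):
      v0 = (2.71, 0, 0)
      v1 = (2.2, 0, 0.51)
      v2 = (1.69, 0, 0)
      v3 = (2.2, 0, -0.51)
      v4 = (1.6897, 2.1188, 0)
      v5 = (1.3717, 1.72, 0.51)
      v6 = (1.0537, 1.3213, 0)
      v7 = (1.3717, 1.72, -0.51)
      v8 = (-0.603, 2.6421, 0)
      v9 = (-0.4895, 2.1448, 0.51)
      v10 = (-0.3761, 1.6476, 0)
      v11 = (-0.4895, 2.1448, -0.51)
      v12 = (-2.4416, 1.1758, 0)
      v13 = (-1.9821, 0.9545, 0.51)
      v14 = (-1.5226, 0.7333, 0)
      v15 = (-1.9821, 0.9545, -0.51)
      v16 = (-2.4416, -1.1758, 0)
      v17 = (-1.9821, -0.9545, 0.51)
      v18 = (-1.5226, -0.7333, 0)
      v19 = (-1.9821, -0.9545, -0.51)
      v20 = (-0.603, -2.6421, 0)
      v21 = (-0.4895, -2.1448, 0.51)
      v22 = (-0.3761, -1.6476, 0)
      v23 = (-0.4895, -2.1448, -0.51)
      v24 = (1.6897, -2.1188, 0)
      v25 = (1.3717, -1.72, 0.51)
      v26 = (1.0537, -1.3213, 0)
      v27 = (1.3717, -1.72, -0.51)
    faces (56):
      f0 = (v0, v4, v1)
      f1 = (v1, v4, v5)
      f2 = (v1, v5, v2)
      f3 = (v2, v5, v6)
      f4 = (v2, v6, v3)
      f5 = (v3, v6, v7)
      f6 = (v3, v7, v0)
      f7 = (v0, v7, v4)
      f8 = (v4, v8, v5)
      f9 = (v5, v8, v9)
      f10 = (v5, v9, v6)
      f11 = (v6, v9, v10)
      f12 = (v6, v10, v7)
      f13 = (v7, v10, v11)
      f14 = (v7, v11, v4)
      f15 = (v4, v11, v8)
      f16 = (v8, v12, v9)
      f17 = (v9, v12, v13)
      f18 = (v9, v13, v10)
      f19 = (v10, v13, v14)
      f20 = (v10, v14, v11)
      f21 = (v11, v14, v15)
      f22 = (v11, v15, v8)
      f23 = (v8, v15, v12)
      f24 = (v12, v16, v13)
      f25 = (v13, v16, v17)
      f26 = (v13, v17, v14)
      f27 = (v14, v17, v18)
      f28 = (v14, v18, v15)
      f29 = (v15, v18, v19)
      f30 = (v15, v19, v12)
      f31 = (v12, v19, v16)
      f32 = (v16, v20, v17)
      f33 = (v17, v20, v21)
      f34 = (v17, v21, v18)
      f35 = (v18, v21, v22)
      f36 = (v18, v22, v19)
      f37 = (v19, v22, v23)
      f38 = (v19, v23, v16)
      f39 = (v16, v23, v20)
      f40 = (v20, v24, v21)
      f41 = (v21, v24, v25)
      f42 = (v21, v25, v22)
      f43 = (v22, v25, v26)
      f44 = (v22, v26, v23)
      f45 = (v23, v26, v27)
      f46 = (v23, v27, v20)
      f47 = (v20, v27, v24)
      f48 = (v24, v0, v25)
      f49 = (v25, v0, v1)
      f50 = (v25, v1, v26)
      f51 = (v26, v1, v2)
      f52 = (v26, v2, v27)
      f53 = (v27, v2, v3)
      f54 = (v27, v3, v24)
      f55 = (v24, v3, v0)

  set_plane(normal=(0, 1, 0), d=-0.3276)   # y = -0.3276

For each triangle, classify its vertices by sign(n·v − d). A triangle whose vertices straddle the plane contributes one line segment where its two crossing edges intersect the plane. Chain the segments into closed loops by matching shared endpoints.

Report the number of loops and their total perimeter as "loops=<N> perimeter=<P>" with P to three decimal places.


loops=2 perimeter=5.631

Straddling triangles (16 of 56):
  (v12,v16,v13) [+-+] → (-2.4416, -0.3276, 0)–(-2.25865, -0.3276, 0.203062)  len=0.2733
  (v13,v16,v17) [+--] → (-2.25865, -0.3276, 0.203062)–(-1.9821, -0.3276, 0.51)  len=0.4131
  (v13,v17,v14) [+-+] → (-1.9821, -0.3276, 0.51)–(-1.81143, -0.3276, 0.320571)  len=0.2550
  (v14,v17,v18) [+--] → (-1.81143, -0.3276, 0.320571)–(-1.5226, -0.3276, 0)  len=0.4315
  (v14,v18,v15) [+-+] → (-1.5226, -0.3276, 0)–(-1.63305, -0.3276, -0.12259)  len=0.1650
  (v15,v18,v19) [+--] → (-1.63305, -0.3276, -0.12259)–(-1.9821, -0.3276, -0.51)  len=0.5215
  (v15,v19,v12) [+-+] → (-1.9821, -0.3276, -0.51)–(-2.11732, -0.3276, -0.359918)  len=0.2020
  (v12,v19,v16) [+--] → (-2.11732, -0.3276, -0.359918)–(-2.4416, -0.3276, 0)  len=0.4845
  (v24,v0,v25) [-+-] → (2.55225, -0.3276, 0)–(2.4551, -0.3276, 0.0971372)  len=0.1374
  (v25,v0,v1) [-++] → (2.4551, -0.3276, 0.0971372)–(2.04224, -0.3276, 0.51)  len=0.5839
  (v25,v1,v26) [-+-] → (2.04224, -0.3276, 0.51)–(1.91579, -0.3276, 0.383552)  len=0.1788
  (v26,v1,v2) [-++] → (1.91579, -0.3276, 0.383552)–(1.53224, -0.3276, 0)  len=0.5424
  (v26,v2,v27) [-+-] → (1.53224, -0.3276, 0)–(1.62937, -0.3276, -0.0971372)  len=0.1374
  (v27,v2,v3) [-++] → (1.62937, -0.3276, -0.0971372)–(2.04224, -0.3276, -0.51)  len=0.5839
  (v27,v3,v24) [-+-] → (2.04224, -0.3276, -0.51)–(2.1211, -0.3276, -0.431146)  len=0.1115
  (v24,v3,v0) [-++] → (2.1211, -0.3276, -0.431146)–(2.55225, -0.3276, 0)  len=0.6097

Chained into 2 loop(s):
  loop 1: 8 segments, perimeter = 2.7459
  loop 2: 8 segments, perimeter = 2.8850
Total perimeter = 5.631


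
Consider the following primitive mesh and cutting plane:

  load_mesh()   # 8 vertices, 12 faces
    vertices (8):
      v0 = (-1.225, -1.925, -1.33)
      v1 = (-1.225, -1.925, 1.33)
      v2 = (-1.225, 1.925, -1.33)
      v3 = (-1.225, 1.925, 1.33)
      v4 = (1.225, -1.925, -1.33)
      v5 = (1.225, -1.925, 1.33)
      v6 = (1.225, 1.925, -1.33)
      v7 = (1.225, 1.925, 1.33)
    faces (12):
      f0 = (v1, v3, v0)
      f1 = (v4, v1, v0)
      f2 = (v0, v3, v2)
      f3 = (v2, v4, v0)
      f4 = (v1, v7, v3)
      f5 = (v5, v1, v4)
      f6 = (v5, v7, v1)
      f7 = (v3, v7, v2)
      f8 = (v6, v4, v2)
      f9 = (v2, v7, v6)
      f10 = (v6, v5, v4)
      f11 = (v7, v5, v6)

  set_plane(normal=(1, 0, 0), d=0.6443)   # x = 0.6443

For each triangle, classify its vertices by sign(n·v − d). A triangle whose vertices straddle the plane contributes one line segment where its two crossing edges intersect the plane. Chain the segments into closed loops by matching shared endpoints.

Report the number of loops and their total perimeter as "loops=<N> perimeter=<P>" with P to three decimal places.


loops=1 perimeter=13.020

Straddling triangles (8 of 12):
  (v4,v1,v0) [+--] → (0.6443, -1.925, -0.699526)–(0.6443, -1.925, -1.33)  len=0.6305
  (v2,v4,v0) [-+-] → (0.6443, -1.01247, -1.33)–(0.6443, -1.925, -1.33)  len=0.9125
  (v1,v7,v3) [-+-] → (0.6443, 1.01247, 1.33)–(0.6443, 1.925, 1.33)  len=0.9125
  (v5,v1,v4) [+-+] → (0.6443, -1.925, 1.33)–(0.6443, -1.925, -0.699526)  len=2.0295
  (v5,v7,v1) [++-] → (0.6443, 1.01247, 1.33)–(0.6443, -1.925, 1.33)  len=2.9375
  (v3,v7,v2) [-+-] → (0.6443, 1.925, 1.33)–(0.6443, 1.925, 0.699526)  len=0.6305
  (v6,v4,v2) [++-] → (0.6443, -1.01247, -1.33)–(0.6443, 1.925, -1.33)  len=2.9375
  (v2,v7,v6) [-++] → (0.6443, 1.925, 0.699526)–(0.6443, 1.925, -1.33)  len=2.0295

Chained into 1 loop(s):
  loop 1: 8 segments, perimeter = 13.0200
Total perimeter = 13.020


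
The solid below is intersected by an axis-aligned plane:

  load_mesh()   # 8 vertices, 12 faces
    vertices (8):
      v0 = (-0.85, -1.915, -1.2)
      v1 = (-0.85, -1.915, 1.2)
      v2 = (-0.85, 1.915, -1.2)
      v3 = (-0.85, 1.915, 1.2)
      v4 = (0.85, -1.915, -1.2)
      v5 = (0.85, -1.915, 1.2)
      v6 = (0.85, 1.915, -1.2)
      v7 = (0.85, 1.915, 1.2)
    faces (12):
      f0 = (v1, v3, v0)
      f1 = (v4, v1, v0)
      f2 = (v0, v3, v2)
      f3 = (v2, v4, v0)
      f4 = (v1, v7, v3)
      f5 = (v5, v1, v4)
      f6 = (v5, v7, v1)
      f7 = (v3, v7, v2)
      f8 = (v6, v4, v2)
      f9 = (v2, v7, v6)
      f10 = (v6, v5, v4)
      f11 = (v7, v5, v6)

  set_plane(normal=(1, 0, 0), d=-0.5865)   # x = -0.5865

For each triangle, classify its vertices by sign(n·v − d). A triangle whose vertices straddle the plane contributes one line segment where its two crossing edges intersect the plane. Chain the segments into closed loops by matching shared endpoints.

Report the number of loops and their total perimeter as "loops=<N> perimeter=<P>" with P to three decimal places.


Straddling triangles (8 of 12):
  (v4,v1,v0) [+--] → (-0.5865, -1.915, 0.828)–(-0.5865, -1.915, -1.2)  len=2.0280
  (v2,v4,v0) [-+-] → (-0.5865, 1.32135, -1.2)–(-0.5865, -1.915, -1.2)  len=3.2364
  (v1,v7,v3) [-+-] → (-0.5865, -1.32135, 1.2)–(-0.5865, 1.915, 1.2)  len=3.2364
  (v5,v1,v4) [+-+] → (-0.5865, -1.915, 1.2)–(-0.5865, -1.915, 0.828)  len=0.3720
  (v5,v7,v1) [++-] → (-0.5865, -1.32135, 1.2)–(-0.5865, -1.915, 1.2)  len=0.5937
  (v3,v7,v2) [-+-] → (-0.5865, 1.915, 1.2)–(-0.5865, 1.915, -0.828)  len=2.0280
  (v6,v4,v2) [++-] → (-0.5865, 1.32135, -1.2)–(-0.5865, 1.915, -1.2)  len=0.5937
  (v2,v7,v6) [-++] → (-0.5865, 1.915, -0.828)–(-0.5865, 1.915, -1.2)  len=0.3720

Chained into 1 loop(s):
  loop 1: 8 segments, perimeter = 12.4600
Total perimeter = 12.460

loops=1 perimeter=12.460


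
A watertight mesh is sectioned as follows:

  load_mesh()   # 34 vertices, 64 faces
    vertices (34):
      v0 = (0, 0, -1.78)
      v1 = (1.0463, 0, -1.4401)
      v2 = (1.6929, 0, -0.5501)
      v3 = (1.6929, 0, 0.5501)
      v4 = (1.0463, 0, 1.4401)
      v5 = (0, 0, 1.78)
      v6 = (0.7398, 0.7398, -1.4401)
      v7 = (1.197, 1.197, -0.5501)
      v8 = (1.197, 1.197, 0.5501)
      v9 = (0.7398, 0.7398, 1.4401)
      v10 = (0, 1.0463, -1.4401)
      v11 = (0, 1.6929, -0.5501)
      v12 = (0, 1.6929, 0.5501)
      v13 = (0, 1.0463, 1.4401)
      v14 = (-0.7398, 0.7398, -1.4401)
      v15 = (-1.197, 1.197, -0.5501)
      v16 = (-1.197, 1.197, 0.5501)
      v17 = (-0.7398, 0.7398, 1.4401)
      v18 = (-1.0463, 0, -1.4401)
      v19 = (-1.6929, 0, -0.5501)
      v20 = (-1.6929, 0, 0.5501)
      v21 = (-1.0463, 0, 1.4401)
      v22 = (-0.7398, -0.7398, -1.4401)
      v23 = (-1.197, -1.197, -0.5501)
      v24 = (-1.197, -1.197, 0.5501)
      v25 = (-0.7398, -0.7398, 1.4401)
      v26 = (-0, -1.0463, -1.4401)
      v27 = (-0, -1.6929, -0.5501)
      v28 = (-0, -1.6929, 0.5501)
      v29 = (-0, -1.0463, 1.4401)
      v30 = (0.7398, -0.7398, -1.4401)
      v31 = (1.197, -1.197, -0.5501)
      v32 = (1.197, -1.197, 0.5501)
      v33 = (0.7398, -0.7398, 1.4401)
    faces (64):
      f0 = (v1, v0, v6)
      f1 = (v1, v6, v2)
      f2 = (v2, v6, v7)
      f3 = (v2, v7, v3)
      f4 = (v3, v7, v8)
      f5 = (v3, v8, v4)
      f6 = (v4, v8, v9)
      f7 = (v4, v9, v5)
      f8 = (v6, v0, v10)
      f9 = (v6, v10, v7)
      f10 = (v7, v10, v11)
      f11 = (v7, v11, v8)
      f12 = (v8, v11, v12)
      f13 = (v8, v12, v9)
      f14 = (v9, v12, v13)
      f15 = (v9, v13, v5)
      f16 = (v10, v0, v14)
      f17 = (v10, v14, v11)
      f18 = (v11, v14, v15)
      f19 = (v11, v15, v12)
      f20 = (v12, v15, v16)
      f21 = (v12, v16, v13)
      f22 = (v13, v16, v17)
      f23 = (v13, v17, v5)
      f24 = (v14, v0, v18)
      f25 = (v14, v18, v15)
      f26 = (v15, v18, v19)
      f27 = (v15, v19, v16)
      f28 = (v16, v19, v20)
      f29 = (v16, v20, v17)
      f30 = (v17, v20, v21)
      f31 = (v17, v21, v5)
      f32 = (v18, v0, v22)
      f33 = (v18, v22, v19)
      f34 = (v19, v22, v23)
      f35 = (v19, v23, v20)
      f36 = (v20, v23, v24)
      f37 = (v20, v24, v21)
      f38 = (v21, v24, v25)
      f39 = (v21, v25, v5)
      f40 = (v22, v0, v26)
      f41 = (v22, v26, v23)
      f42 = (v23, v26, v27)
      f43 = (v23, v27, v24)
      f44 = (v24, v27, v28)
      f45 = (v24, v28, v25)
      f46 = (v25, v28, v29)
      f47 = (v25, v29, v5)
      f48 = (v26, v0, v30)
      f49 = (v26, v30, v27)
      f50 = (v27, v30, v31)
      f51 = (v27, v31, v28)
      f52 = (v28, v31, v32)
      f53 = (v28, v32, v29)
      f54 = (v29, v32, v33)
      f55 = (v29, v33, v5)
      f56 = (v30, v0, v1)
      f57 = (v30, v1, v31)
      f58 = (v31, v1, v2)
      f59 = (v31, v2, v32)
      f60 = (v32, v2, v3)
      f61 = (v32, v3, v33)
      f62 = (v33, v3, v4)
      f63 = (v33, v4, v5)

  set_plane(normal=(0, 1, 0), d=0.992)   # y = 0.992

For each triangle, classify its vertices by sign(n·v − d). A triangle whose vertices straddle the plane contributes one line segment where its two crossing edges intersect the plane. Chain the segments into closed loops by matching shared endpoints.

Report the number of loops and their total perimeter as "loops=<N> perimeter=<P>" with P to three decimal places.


Straddling triangles (20 of 64):
  (v2,v6,v7) [--+] → (0.992, 0.992, -0.949159)–(1.28193, 0.992, -0.5501)  len=0.4933
  (v2,v7,v3) [-+-] → (1.28193, 0.992, -0.5501)–(1.28193, 0.992, -0.361678)  len=0.1884
  (v3,v7,v8) [-++] → (1.28193, 0.992, -0.361678)–(1.28193, 0.992, 0.5501)  len=0.9118
  (v3,v8,v4) [-+-] → (1.28193, 0.992, 0.5501)–(1.17119, 0.992, 0.702523)  len=0.1884
  (v4,v8,v9) [-+-] → (1.17119, 0.992, 0.702523)–(0.992, 0.992, 0.949159)  len=0.3049
  (v6,v0,v10) [--+] → (0, 0.992, -1.45774)–(0.131064, 0.992, -1.4401)  len=0.1322
  (v6,v10,v7) [-++] → (0.131064, 0.992, -1.4401)–(0.992, 0.992, -0.949159)  len=0.9911
  (v8,v12,v9) [++-] → (0.544041, 0.992, 1.2046)–(0.992, 0.992, 0.949159)  len=0.5157
  (v9,v12,v13) [-++] → (0.544041, 0.992, 1.2046)–(0.131064, 0.992, 1.4401)  len=0.4754
  (v9,v13,v5) [-+-] → (0.131064, 0.992, 1.4401)–(0, 0.992, 1.45774)  len=0.1322
  (v10,v0,v14) [+--] → (0, 0.992, -1.45774)–(-0.131064, 0.992, -1.4401)  len=0.1322
  (v10,v14,v11) [+-+] → (-0.131064, 0.992, -1.4401)–(-0.544041, 0.992, -1.2046)  len=0.4754
  (v11,v14,v15) [+-+] → (-0.544041, 0.992, -1.2046)–(-0.992, 0.992, -0.949159)  len=0.5157
  (v13,v16,v17) [++-] → (-0.992, 0.992, 0.949159)–(-0.131064, 0.992, 1.4401)  len=0.9911
  (v13,v17,v5) [+--] → (-0.131064, 0.992, 1.4401)–(0, 0.992, 1.45774)  len=0.1322
  (v14,v18,v15) [--+] → (-1.17119, 0.992, -0.702523)–(-0.992, 0.992, -0.949159)  len=0.3049
  (v15,v18,v19) [+--] → (-1.17119, 0.992, -0.702523)–(-1.28193, 0.992, -0.5501)  len=0.1884
  (v15,v19,v16) [+-+] → (-1.28193, 0.992, -0.5501)–(-1.28193, 0.992, 0.361678)  len=0.9118
  (v16,v19,v20) [+--] → (-1.28193, 0.992, 0.361678)–(-1.28193, 0.992, 0.5501)  len=0.1884
  (v16,v20,v17) [+--] → (-1.28193, 0.992, 0.5501)–(-0.992, 0.992, 0.949159)  len=0.4933

Chained into 1 loop(s):
  loop 1: 20 segments, perimeter = 8.6667
Total perimeter = 8.667

loops=1 perimeter=8.667


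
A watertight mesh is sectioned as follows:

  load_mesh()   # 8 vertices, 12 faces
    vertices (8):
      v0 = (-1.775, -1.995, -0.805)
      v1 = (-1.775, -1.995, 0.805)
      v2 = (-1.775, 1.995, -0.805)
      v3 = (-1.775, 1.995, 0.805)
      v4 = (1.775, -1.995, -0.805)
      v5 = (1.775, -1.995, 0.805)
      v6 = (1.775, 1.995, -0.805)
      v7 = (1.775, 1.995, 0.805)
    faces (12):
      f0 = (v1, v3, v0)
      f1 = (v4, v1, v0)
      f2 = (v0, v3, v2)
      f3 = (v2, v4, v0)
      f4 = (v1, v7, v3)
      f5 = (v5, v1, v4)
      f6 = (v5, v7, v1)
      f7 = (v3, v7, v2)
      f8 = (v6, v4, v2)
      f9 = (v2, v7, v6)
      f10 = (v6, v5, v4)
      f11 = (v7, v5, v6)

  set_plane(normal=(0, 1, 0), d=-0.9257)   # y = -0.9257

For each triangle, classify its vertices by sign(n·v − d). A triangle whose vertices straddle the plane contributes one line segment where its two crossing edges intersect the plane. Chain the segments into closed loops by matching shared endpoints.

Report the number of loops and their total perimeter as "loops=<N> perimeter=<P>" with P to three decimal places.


Straddling triangles (8 of 12):
  (v1,v3,v0) [-+-] → (-1.775, -0.9257, 0.805)–(-1.775, -0.9257, -0.373528)  len=1.1785
  (v0,v3,v2) [-++] → (-1.775, -0.9257, -0.373528)–(-1.775, -0.9257, -0.805)  len=0.4315
  (v2,v4,v0) [+--] → (0.823618, -0.9257, -0.805)–(-1.775, -0.9257, -0.805)  len=2.5986
  (v1,v7,v3) [-++] → (-0.823618, -0.9257, 0.805)–(-1.775, -0.9257, 0.805)  len=0.9514
  (v5,v7,v1) [-+-] → (1.775, -0.9257, 0.805)–(-0.823618, -0.9257, 0.805)  len=2.5986
  (v6,v4,v2) [+-+] → (1.775, -0.9257, -0.805)–(0.823618, -0.9257, -0.805)  len=0.9514
  (v6,v5,v4) [+--] → (1.775, -0.9257, 0.373528)–(1.775, -0.9257, -0.805)  len=1.1785
  (v7,v5,v6) [+-+] → (1.775, -0.9257, 0.805)–(1.775, -0.9257, 0.373528)  len=0.4315

Chained into 1 loop(s):
  loop 1: 8 segments, perimeter = 10.3200
Total perimeter = 10.320

loops=1 perimeter=10.320


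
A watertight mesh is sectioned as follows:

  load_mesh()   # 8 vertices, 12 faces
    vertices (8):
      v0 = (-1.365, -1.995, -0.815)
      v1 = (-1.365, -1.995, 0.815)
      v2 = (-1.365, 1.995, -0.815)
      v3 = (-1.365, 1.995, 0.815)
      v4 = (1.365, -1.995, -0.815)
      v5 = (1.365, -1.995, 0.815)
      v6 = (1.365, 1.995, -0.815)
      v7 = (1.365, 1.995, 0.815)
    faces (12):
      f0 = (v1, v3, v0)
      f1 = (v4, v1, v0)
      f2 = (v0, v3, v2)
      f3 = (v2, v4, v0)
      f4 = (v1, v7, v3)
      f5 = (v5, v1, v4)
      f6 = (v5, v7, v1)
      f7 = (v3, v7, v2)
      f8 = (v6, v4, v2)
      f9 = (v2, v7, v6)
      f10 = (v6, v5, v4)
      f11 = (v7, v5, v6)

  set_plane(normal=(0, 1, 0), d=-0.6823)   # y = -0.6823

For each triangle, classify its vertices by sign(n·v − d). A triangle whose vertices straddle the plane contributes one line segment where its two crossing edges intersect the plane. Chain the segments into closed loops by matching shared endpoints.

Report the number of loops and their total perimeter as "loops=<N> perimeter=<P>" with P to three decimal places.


Straddling triangles (8 of 12):
  (v1,v3,v0) [-+-] → (-1.365, -0.6823, 0.815)–(-1.365, -0.6823, -0.278734)  len=1.0937
  (v0,v3,v2) [-++] → (-1.365, -0.6823, -0.278734)–(-1.365, -0.6823, -0.815)  len=0.5363
  (v2,v4,v0) [+--] → (0.466837, -0.6823, -0.815)–(-1.365, -0.6823, -0.815)  len=1.8318
  (v1,v7,v3) [-++] → (-0.466837, -0.6823, 0.815)–(-1.365, -0.6823, 0.815)  len=0.8982
  (v5,v7,v1) [-+-] → (1.365, -0.6823, 0.815)–(-0.466837, -0.6823, 0.815)  len=1.8318
  (v6,v4,v2) [+-+] → (1.365, -0.6823, -0.815)–(0.466837, -0.6823, -0.815)  len=0.8982
  (v6,v5,v4) [+--] → (1.365, -0.6823, 0.278734)–(1.365, -0.6823, -0.815)  len=1.0937
  (v7,v5,v6) [+-+] → (1.365, -0.6823, 0.815)–(1.365, -0.6823, 0.278734)  len=0.5363

Chained into 1 loop(s):
  loop 1: 8 segments, perimeter = 8.7200
Total perimeter = 8.720

loops=1 perimeter=8.720


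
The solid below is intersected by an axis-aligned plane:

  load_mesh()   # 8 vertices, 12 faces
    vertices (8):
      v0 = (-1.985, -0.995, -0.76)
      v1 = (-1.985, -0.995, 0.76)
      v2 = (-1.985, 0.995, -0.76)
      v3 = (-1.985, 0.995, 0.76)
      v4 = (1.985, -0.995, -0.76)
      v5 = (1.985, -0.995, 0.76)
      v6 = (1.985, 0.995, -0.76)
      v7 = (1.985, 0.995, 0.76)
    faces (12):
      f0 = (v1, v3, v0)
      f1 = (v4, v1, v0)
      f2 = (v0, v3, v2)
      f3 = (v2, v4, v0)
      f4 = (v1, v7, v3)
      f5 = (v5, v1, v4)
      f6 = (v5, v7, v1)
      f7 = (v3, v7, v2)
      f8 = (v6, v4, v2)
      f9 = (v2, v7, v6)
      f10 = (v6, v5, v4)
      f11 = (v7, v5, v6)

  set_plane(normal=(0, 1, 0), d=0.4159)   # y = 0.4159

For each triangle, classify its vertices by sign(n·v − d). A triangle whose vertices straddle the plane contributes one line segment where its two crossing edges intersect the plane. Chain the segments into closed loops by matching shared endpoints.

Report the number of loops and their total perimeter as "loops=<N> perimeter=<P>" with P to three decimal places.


Straddling triangles (8 of 12):
  (v1,v3,v0) [-+-] → (-1.985, 0.4159, 0.76)–(-1.985, 0.4159, 0.317672)  len=0.4423
  (v0,v3,v2) [-++] → (-1.985, 0.4159, 0.317672)–(-1.985, 0.4159, -0.76)  len=1.0777
  (v2,v4,v0) [+--] → (-0.82971, 0.4159, -0.76)–(-1.985, 0.4159, -0.76)  len=1.1553
  (v1,v7,v3) [-++] → (0.82971, 0.4159, 0.76)–(-1.985, 0.4159, 0.76)  len=2.8147
  (v5,v7,v1) [-+-] → (1.985, 0.4159, 0.76)–(0.82971, 0.4159, 0.76)  len=1.1553
  (v6,v4,v2) [+-+] → (1.985, 0.4159, -0.76)–(-0.82971, 0.4159, -0.76)  len=2.8147
  (v6,v5,v4) [+--] → (1.985, 0.4159, -0.317672)–(1.985, 0.4159, -0.76)  len=0.4423
  (v7,v5,v6) [+-+] → (1.985, 0.4159, 0.76)–(1.985, 0.4159, -0.317672)  len=1.0777

Chained into 1 loop(s):
  loop 1: 8 segments, perimeter = 10.9800
Total perimeter = 10.980

loops=1 perimeter=10.980


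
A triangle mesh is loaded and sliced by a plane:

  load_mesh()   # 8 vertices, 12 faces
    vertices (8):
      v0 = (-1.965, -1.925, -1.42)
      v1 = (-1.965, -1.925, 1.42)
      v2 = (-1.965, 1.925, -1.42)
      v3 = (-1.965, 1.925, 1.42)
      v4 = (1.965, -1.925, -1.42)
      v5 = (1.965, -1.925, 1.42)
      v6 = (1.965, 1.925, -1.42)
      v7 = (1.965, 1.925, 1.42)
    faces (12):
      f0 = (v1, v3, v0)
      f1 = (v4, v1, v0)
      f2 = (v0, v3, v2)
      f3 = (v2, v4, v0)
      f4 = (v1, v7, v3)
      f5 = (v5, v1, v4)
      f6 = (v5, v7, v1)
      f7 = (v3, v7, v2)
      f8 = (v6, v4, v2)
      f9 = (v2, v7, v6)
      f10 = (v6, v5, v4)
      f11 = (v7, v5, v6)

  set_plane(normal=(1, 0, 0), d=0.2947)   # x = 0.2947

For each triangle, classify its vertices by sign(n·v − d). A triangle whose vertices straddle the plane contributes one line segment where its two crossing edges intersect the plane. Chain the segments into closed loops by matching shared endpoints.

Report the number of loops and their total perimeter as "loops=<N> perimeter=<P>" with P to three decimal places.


loops=1 perimeter=13.380

Straddling triangles (8 of 12):
  (v4,v1,v0) [+--] → (0.2947, -1.925, -0.212964)–(0.2947, -1.925, -1.42)  len=1.2070
  (v2,v4,v0) [-+-] → (0.2947, -0.288701, -1.42)–(0.2947, -1.925, -1.42)  len=1.6363
  (v1,v7,v3) [-+-] → (0.2947, 0.288701, 1.42)–(0.2947, 1.925, 1.42)  len=1.6363
  (v5,v1,v4) [+-+] → (0.2947, -1.925, 1.42)–(0.2947, -1.925, -0.212964)  len=1.6330
  (v5,v7,v1) [++-] → (0.2947, 0.288701, 1.42)–(0.2947, -1.925, 1.42)  len=2.2137
  (v3,v7,v2) [-+-] → (0.2947, 1.925, 1.42)–(0.2947, 1.925, 0.212964)  len=1.2070
  (v6,v4,v2) [++-] → (0.2947, -0.288701, -1.42)–(0.2947, 1.925, -1.42)  len=2.2137
  (v2,v7,v6) [-++] → (0.2947, 1.925, 0.212964)–(0.2947, 1.925, -1.42)  len=1.6330

Chained into 1 loop(s):
  loop 1: 8 segments, perimeter = 13.3800
Total perimeter = 13.380


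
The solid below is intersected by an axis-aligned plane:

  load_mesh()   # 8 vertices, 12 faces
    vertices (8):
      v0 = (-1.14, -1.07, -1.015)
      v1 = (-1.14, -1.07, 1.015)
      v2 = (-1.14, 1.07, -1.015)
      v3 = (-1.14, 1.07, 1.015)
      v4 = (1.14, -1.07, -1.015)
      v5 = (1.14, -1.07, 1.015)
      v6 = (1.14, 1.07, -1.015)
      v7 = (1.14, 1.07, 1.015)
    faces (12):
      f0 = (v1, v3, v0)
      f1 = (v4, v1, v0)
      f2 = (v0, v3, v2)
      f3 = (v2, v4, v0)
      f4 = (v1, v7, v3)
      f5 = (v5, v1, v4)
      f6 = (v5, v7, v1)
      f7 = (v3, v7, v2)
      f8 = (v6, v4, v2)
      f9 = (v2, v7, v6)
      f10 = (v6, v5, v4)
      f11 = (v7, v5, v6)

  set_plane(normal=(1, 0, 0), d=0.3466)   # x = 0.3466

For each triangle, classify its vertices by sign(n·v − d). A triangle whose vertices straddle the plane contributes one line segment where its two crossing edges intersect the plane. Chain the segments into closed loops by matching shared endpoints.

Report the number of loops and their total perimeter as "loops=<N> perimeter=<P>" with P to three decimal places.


Straddling triangles (8 of 12):
  (v4,v1,v0) [+--] → (0.3466, -1.07, -0.308596)–(0.3466, -1.07, -1.015)  len=0.7064
  (v2,v4,v0) [-+-] → (0.3466, -0.325318, -1.015)–(0.3466, -1.07, -1.015)  len=0.7447
  (v1,v7,v3) [-+-] → (0.3466, 0.325318, 1.015)–(0.3466, 1.07, 1.015)  len=0.7447
  (v5,v1,v4) [+-+] → (0.3466, -1.07, 1.015)–(0.3466, -1.07, -0.308596)  len=1.3236
  (v5,v7,v1) [++-] → (0.3466, 0.325318, 1.015)–(0.3466, -1.07, 1.015)  len=1.3953
  (v3,v7,v2) [-+-] → (0.3466, 1.07, 1.015)–(0.3466, 1.07, 0.308596)  len=0.7064
  (v6,v4,v2) [++-] → (0.3466, -0.325318, -1.015)–(0.3466, 1.07, -1.015)  len=1.3953
  (v2,v7,v6) [-++] → (0.3466, 1.07, 0.308596)–(0.3466, 1.07, -1.015)  len=1.3236

Chained into 1 loop(s):
  loop 1: 8 segments, perimeter = 8.3400
Total perimeter = 8.340

loops=1 perimeter=8.340


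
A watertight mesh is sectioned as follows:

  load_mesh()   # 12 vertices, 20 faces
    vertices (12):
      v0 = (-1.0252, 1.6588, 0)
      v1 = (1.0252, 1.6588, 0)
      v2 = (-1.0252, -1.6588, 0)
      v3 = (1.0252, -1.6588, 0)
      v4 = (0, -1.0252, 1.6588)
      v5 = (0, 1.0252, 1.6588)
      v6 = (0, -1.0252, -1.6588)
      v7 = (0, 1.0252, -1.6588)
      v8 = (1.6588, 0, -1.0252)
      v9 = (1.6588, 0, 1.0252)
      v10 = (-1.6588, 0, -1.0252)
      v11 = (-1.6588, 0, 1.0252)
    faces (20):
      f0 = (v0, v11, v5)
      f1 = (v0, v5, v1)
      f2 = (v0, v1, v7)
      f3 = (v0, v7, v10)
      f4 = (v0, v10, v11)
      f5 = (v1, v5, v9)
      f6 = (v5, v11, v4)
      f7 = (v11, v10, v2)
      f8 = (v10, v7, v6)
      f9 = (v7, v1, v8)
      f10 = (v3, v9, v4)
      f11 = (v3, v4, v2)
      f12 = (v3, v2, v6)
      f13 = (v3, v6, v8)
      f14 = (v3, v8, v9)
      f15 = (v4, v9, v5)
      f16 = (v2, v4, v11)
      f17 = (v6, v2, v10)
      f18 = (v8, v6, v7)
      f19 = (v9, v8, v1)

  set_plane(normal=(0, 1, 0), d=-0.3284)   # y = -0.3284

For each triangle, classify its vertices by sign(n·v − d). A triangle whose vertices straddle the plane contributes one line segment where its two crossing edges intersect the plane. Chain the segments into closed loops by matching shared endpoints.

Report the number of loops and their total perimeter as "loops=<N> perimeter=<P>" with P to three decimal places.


loops=1 perimeter=10.413

Straddling triangles (10 of 20):
  (v5,v11,v4) [++-] → (-1.12744, -0.3284, 1.22816)–(0, -0.3284, 1.6588)  len=1.2069
  (v11,v10,v2) [++-] → (-1.53336, -0.3284, -0.822237)–(-1.53336, -0.3284, 0.822237)  len=1.6445
  (v10,v7,v6) [++-] → (0, -0.3284, -1.6588)–(-1.12744, -0.3284, -1.22816)  len=1.2069
  (v3,v9,v4) [-+-] → (1.53336, -0.3284, 0.822237)–(1.12744, -0.3284, 1.22816)  len=0.5741
  (v3,v6,v8) [--+] → (1.12744, -0.3284, -1.22816)–(1.53336, -0.3284, -0.822237)  len=0.5741
  (v3,v8,v9) [-++] → (1.53336, -0.3284, -0.822237)–(1.53336, -0.3284, 0.822237)  len=1.6445
  (v4,v9,v5) [-++] → (1.12744, -0.3284, 1.22816)–(0, -0.3284, 1.6588)  len=1.2069
  (v2,v4,v11) [--+] → (-1.12744, -0.3284, 1.22816)–(-1.53336, -0.3284, 0.822237)  len=0.5741
  (v6,v2,v10) [--+] → (-1.53336, -0.3284, -0.822237)–(-1.12744, -0.3284, -1.22816)  len=0.5741
  (v8,v6,v7) [+-+] → (1.12744, -0.3284, -1.22816)–(0, -0.3284, -1.6588)  len=1.2069

Chained into 1 loop(s):
  loop 1: 10 segments, perimeter = 10.4127
Total perimeter = 10.413


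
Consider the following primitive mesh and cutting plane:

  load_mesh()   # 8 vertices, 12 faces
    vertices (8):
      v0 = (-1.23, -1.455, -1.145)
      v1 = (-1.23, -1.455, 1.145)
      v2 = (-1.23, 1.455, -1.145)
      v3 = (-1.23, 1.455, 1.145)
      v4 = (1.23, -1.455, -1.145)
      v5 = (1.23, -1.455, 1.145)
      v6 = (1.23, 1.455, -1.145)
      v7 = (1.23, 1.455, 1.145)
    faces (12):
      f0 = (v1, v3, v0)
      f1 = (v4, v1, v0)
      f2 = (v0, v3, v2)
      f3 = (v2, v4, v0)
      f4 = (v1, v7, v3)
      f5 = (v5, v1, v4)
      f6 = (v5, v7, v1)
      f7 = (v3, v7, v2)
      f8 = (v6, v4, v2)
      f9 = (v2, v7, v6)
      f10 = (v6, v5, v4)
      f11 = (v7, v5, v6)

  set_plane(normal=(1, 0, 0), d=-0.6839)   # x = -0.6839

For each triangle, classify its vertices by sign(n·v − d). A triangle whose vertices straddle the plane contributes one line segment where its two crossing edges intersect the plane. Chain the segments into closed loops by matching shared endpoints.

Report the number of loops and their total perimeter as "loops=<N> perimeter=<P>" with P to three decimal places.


Straddling triangles (8 of 12):
  (v4,v1,v0) [+--] → (-0.6839, -1.455, 0.636639)–(-0.6839, -1.455, -1.145)  len=1.7816
  (v2,v4,v0) [-+-] → (-0.6839, 0.809004, -1.145)–(-0.6839, -1.455, -1.145)  len=2.2640
  (v1,v7,v3) [-+-] → (-0.6839, -0.809004, 1.145)–(-0.6839, 1.455, 1.145)  len=2.2640
  (v5,v1,v4) [+-+] → (-0.6839, -1.455, 1.145)–(-0.6839, -1.455, 0.636639)  len=0.5084
  (v5,v7,v1) [++-] → (-0.6839, -0.809004, 1.145)–(-0.6839, -1.455, 1.145)  len=0.6460
  (v3,v7,v2) [-+-] → (-0.6839, 1.455, 1.145)–(-0.6839, 1.455, -0.636639)  len=1.7816
  (v6,v4,v2) [++-] → (-0.6839, 0.809004, -1.145)–(-0.6839, 1.455, -1.145)  len=0.6460
  (v2,v7,v6) [-++] → (-0.6839, 1.455, -0.636639)–(-0.6839, 1.455, -1.145)  len=0.5084

Chained into 1 loop(s):
  loop 1: 8 segments, perimeter = 10.4000
Total perimeter = 10.400

loops=1 perimeter=10.400


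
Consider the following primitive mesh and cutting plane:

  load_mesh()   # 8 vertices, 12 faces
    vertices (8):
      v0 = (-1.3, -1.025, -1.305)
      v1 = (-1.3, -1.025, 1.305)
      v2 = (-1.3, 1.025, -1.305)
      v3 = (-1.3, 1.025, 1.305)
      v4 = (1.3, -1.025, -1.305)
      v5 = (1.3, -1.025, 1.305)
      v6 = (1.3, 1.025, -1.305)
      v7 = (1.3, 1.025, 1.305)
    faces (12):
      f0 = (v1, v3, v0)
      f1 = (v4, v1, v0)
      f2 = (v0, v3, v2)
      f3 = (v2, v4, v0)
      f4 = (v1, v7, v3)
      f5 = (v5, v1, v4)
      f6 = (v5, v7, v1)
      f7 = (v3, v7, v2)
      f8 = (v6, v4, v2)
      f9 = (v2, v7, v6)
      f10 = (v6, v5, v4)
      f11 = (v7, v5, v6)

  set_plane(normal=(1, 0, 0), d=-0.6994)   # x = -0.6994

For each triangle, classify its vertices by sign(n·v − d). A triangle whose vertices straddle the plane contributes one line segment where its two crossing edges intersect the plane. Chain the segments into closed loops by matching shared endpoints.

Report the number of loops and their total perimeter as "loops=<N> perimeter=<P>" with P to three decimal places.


Straddling triangles (8 of 12):
  (v4,v1,v0) [+--] → (-0.6994, -1.025, 0.70209)–(-0.6994, -1.025, -1.305)  len=2.0071
  (v2,v4,v0) [-+-] → (-0.6994, 0.55145, -1.305)–(-0.6994, -1.025, -1.305)  len=1.5764
  (v1,v7,v3) [-+-] → (-0.6994, -0.55145, 1.305)–(-0.6994, 1.025, 1.305)  len=1.5764
  (v5,v1,v4) [+-+] → (-0.6994, -1.025, 1.305)–(-0.6994, -1.025, 0.70209)  len=0.6029
  (v5,v7,v1) [++-] → (-0.6994, -0.55145, 1.305)–(-0.6994, -1.025, 1.305)  len=0.4735
  (v3,v7,v2) [-+-] → (-0.6994, 1.025, 1.305)–(-0.6994, 1.025, -0.70209)  len=2.0071
  (v6,v4,v2) [++-] → (-0.6994, 0.55145, -1.305)–(-0.6994, 1.025, -1.305)  len=0.4735
  (v2,v7,v6) [-++] → (-0.6994, 1.025, -0.70209)–(-0.6994, 1.025, -1.305)  len=0.6029

Chained into 1 loop(s):
  loop 1: 8 segments, perimeter = 9.3200
Total perimeter = 9.320

loops=1 perimeter=9.320


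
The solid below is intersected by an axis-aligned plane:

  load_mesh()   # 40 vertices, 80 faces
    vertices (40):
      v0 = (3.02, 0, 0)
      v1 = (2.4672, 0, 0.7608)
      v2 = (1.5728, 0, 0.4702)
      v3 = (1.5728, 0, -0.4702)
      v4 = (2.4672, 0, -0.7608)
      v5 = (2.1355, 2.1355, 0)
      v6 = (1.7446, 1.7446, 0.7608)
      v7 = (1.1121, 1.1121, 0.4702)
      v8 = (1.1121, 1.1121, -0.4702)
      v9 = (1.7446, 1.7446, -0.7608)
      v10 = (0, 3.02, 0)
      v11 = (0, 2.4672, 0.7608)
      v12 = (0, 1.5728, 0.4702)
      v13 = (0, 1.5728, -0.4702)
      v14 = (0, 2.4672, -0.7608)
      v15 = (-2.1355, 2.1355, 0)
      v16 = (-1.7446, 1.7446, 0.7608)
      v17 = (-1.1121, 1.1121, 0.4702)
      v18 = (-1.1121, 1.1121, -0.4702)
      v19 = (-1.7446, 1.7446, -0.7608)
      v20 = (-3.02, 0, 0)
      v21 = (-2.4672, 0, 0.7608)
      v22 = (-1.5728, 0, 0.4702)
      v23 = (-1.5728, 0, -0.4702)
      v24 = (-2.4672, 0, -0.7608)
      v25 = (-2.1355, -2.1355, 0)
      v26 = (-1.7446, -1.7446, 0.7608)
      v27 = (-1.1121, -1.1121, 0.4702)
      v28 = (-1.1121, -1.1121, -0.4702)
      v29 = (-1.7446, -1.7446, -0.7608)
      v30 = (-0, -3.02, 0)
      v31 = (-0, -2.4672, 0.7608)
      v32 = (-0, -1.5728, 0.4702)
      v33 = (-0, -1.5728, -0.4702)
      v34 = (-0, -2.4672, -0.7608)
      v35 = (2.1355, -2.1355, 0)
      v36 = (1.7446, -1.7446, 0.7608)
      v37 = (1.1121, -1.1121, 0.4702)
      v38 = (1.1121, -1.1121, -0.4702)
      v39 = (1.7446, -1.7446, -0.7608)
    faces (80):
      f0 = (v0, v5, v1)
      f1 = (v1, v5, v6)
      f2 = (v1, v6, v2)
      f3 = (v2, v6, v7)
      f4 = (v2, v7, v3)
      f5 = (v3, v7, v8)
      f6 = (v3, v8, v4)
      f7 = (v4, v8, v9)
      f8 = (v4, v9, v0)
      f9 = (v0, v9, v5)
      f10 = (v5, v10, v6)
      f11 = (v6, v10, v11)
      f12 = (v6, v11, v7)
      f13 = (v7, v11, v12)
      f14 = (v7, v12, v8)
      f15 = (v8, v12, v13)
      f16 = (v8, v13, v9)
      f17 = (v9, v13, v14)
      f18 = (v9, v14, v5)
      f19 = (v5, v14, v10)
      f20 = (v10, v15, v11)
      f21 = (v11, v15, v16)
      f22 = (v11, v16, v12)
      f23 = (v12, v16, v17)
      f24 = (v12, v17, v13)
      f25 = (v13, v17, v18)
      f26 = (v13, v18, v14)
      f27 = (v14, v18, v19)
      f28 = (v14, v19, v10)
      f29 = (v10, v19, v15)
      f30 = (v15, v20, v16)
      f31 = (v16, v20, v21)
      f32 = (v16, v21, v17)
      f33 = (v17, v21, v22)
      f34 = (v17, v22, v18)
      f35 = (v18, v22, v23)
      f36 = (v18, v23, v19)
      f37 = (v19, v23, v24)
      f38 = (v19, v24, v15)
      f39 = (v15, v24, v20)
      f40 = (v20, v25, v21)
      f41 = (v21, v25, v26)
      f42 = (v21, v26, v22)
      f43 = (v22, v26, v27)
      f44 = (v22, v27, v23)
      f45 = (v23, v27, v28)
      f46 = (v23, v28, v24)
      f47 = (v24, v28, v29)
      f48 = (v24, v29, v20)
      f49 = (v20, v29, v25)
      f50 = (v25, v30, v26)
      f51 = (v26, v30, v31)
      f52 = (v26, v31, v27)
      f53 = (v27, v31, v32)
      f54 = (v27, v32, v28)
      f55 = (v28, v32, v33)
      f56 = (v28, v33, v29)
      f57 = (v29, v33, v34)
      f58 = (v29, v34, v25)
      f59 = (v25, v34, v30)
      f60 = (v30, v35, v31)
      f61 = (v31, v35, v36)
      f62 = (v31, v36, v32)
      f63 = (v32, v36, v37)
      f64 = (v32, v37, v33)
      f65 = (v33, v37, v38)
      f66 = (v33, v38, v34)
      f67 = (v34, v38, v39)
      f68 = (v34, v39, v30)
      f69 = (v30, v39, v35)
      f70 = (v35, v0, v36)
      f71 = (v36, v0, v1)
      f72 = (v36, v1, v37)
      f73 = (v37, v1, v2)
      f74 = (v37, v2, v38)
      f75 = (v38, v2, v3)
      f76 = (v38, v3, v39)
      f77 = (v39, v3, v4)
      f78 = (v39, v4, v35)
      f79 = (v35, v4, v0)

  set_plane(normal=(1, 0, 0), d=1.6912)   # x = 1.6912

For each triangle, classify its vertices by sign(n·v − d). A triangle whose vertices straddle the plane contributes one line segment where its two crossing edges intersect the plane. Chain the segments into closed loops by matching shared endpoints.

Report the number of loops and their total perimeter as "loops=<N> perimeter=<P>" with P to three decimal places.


loops=1 perimeter=10.905

Straddling triangles (22 of 80):
  (v1,v6,v2) [++-] → (1.6912, 1.20233, 0.670474)–(1.6912, 0, 0.508669)  len=1.2132
  (v2,v6,v7) [-+-] → (1.6912, 1.20233, 0.670474)–(1.6912, 1.6912, 0.736266)  len=0.4933
  (v3,v8,v4) [--+] → (1.6912, 0.636846, -0.594387)–(1.6912, 0, -0.508669)  len=0.6426
  (v4,v8,v9) [+-+] → (1.6912, 0.636846, -0.594387)–(1.6912, 1.6912, -0.736266)  len=1.0639
  (v5,v10,v6) [+-+] → (1.6912, 2.31952, 0)–(1.6912, 1.78364, 0.737513)  len=0.9116
  (v6,v10,v11) [+--] → (1.6912, 1.78364, 0.737513)–(1.6912, 1.76672, 0.7608)  len=0.0288
  (v6,v11,v7) [+--] → (1.6912, 1.76672, 0.7608)–(1.6912, 1.6912, 0.736266)  len=0.0794
  (v8,v13,v9) [--+] → (1.6912, 1.73934, -0.751905)–(1.6912, 1.6912, -0.736266)  len=0.0506
  (v9,v13,v14) [+--] → (1.6912, 1.73934, -0.751905)–(1.6912, 1.76672, -0.7608)  len=0.0288
  (v9,v14,v5) [+-+] → (1.6912, 1.76672, -0.7608)–(1.6912, 2.20451, -0.158288)  len=0.7448
  (v5,v14,v10) [+--] → (1.6912, 2.20451, -0.158288)–(1.6912, 2.31952, 0)  len=0.1957
  (v30,v35,v31) [-+-] → (1.6912, -2.31952, 0)–(1.6912, -2.20451, 0.158288)  len=0.1957
  (v31,v35,v36) [-++] → (1.6912, -2.20451, 0.158288)–(1.6912, -1.76672, 0.7608)  len=0.7448
  (v31,v36,v32) [-+-] → (1.6912, -1.76672, 0.7608)–(1.6912, -1.73934, 0.751905)  len=0.0288
  (v32,v36,v37) [-+-] → (1.6912, -1.73934, 0.751905)–(1.6912, -1.6912, 0.736266)  len=0.0506
  (v34,v38,v39) [--+] → (1.6912, -1.6912, -0.736266)–(1.6912, -1.76672, -0.7608)  len=0.0794
  (v34,v39,v30) [-+-] → (1.6912, -1.76672, -0.7608)–(1.6912, -1.78364, -0.737513)  len=0.0288
  (v30,v39,v35) [-++] → (1.6912, -1.78364, -0.737513)–(1.6912, -2.31952, 0)  len=0.9116
  (v36,v1,v37) [++-] → (1.6912, -0.636846, 0.594387)–(1.6912, -1.6912, 0.736266)  len=1.0639
  (v37,v1,v2) [-+-] → (1.6912, -0.636846, 0.594387)–(1.6912, 0, 0.508669)  len=0.6426
  (v38,v3,v39) [--+] → (1.6912, -1.20233, -0.670474)–(1.6912, -1.6912, -0.736266)  len=0.4933
  (v39,v3,v4) [+-+] → (1.6912, -1.20233, -0.670474)–(1.6912, 0, -0.508669)  len=1.2132

Chained into 1 loop(s):
  loop 1: 22 segments, perimeter = 10.9051
Total perimeter = 10.905


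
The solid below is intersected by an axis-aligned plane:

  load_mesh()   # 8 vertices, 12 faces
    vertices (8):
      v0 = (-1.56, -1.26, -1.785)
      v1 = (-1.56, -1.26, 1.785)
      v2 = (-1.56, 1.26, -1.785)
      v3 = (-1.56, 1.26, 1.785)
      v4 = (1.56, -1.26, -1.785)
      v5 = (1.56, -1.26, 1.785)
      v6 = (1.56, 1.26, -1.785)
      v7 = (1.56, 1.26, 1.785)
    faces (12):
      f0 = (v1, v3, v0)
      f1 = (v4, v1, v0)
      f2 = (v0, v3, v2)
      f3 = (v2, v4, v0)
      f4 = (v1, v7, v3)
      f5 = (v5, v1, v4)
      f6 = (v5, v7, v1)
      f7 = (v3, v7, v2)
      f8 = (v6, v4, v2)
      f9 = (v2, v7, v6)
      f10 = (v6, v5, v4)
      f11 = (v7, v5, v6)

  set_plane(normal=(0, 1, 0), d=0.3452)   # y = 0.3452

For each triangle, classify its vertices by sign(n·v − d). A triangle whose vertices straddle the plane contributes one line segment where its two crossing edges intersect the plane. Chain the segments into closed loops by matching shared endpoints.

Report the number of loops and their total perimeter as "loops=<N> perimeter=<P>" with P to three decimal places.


loops=1 perimeter=13.380

Straddling triangles (8 of 12):
  (v1,v3,v0) [-+-] → (-1.56, 0.3452, 1.785)–(-1.56, 0.3452, 0.489033)  len=1.2960
  (v0,v3,v2) [-++] → (-1.56, 0.3452, 0.489033)–(-1.56, 0.3452, -1.785)  len=2.2740
  (v2,v4,v0) [+--] → (-0.42739, 0.3452, -1.785)–(-1.56, 0.3452, -1.785)  len=1.1326
  (v1,v7,v3) [-++] → (0.42739, 0.3452, 1.785)–(-1.56, 0.3452, 1.785)  len=1.9874
  (v5,v7,v1) [-+-] → (1.56, 0.3452, 1.785)–(0.42739, 0.3452, 1.785)  len=1.1326
  (v6,v4,v2) [+-+] → (1.56, 0.3452, -1.785)–(-0.42739, 0.3452, -1.785)  len=1.9874
  (v6,v5,v4) [+--] → (1.56, 0.3452, -0.489033)–(1.56, 0.3452, -1.785)  len=1.2960
  (v7,v5,v6) [+-+] → (1.56, 0.3452, 1.785)–(1.56, 0.3452, -0.489033)  len=2.2740

Chained into 1 loop(s):
  loop 1: 8 segments, perimeter = 13.3800
Total perimeter = 13.380


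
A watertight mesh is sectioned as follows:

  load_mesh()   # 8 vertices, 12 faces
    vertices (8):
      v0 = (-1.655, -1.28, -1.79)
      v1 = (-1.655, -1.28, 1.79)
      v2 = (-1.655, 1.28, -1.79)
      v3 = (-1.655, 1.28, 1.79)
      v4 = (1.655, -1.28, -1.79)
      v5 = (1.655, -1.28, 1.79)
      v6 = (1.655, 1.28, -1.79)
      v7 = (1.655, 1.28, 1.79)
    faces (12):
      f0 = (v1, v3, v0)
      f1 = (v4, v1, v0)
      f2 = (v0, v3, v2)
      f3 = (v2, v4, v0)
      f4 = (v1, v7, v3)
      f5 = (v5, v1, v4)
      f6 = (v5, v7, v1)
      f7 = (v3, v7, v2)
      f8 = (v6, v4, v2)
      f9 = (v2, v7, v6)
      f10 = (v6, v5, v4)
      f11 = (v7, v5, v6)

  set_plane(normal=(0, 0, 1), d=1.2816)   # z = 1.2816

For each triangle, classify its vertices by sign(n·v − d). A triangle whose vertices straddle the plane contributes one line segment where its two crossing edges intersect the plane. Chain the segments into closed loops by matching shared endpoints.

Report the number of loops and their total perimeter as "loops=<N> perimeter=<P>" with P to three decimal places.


Straddling triangles (8 of 12):
  (v1,v3,v0) [++-] → (-1.655, 0.916451, 1.2816)–(-1.655, -1.28, 1.2816)  len=2.1965
  (v4,v1,v0) [-+-] → (-1.18494, -1.28, 1.2816)–(-1.655, -1.28, 1.2816)  len=0.4701
  (v0,v3,v2) [-+-] → (-1.655, 0.916451, 1.2816)–(-1.655, 1.28, 1.2816)  len=0.3635
  (v5,v1,v4) [++-] → (-1.18494, -1.28, 1.2816)–(1.655, -1.28, 1.2816)  len=2.8399
  (v3,v7,v2) [++-] → (1.18494, 1.28, 1.2816)–(-1.655, 1.28, 1.2816)  len=2.8399
  (v2,v7,v6) [-+-] → (1.18494, 1.28, 1.2816)–(1.655, 1.28, 1.2816)  len=0.4701
  (v6,v5,v4) [-+-] → (1.655, -0.916451, 1.2816)–(1.655, -1.28, 1.2816)  len=0.3635
  (v7,v5,v6) [++-] → (1.655, -0.916451, 1.2816)–(1.655, 1.28, 1.2816)  len=2.1965

Chained into 1 loop(s):
  loop 1: 8 segments, perimeter = 11.7400
Total perimeter = 11.740

loops=1 perimeter=11.740
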